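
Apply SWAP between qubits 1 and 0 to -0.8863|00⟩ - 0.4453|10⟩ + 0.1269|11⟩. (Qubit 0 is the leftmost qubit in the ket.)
-0.8863|00⟩ - 0.4453|01⟩ + 0.1269|11⟩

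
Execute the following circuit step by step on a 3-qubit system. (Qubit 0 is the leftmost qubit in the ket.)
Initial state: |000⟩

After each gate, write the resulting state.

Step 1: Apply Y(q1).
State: i|010⟩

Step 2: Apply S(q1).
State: -|010⟩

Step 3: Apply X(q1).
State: -|000⟩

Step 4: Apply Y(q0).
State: -i|100⟩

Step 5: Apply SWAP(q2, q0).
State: -i|001⟩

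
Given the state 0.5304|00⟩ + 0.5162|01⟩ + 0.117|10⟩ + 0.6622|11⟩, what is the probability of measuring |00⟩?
0.2813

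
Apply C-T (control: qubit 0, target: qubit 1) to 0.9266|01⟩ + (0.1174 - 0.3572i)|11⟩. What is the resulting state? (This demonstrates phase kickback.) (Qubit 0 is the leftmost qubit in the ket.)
0.9266|01⟩ + (0.3356 - 0.1696i)|11⟩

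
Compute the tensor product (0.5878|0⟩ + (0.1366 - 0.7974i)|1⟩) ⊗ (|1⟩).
0.5878|01⟩ + (0.1366 - 0.7974i)|11⟩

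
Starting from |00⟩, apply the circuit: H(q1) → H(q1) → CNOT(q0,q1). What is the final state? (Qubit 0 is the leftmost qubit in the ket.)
|00⟩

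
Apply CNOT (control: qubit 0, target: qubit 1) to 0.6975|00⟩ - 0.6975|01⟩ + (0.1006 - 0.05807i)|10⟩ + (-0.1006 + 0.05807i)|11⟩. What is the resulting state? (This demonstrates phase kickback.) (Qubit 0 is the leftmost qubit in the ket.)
0.6975|00⟩ - 0.6975|01⟩ + (-0.1006 + 0.05807i)|10⟩ + (0.1006 - 0.05807i)|11⟩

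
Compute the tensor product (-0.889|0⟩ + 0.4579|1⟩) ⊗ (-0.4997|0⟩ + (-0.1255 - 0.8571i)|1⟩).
0.4442|00⟩ + (0.1116 + 0.762i)|01⟩ - 0.2288|10⟩ + (-0.05747 - 0.3925i)|11⟩

amp(|b₁b₂…⟩) = product of the factor amplitudes for bits b₁, b₂, …; only kets whose every factor amplitude is nonzero survive.
|00⟩: (-0.889)(-0.4997) = 0.4442
|01⟩: (-0.889)(-0.1255 - 0.8571i) = (0.1116 + 0.762i)
|10⟩: (0.4579)(-0.4997) = -0.2288
|11⟩: (0.4579)(-0.1255 - 0.8571i) = (-0.05747 - 0.3925i)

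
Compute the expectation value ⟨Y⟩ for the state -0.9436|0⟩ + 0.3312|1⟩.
0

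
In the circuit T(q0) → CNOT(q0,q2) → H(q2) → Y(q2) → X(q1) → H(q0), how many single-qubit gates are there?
5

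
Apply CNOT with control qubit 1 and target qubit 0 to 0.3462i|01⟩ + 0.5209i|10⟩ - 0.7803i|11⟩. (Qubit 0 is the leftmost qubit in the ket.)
-0.7803i|01⟩ + 0.5209i|10⟩ + 0.3462i|11⟩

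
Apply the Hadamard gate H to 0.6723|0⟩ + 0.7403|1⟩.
0.9989|0⟩ - 0.04808|1⟩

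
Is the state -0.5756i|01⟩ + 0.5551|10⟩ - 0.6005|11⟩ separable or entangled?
Entangled

Writing the state as a|00⟩ + b|01⟩ + c|10⟩ + d|11⟩, it is a product state iff ad − bc = 0.
Here (a, b, c, d) = (0, -0.5756i, 0.5551, -0.6005): ad − bc = (0)(-0.6005) − (-0.5756i)(0.5551) = 0.3195i ≠ 0, so the state is entangled.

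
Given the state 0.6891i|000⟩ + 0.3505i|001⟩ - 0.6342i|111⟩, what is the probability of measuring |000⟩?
0.4749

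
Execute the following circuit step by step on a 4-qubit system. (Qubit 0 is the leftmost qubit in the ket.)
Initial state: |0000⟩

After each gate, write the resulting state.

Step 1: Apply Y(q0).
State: i|1000⟩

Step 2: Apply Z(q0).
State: -i|1000⟩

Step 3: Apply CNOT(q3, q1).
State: -i|1000⟩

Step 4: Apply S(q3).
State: -i|1000⟩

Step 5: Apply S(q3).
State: -i|1000⟩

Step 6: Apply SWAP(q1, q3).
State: -i|1000⟩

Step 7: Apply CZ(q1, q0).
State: -i|1000⟩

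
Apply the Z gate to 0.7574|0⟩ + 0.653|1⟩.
0.7574|0⟩ - 0.653|1⟩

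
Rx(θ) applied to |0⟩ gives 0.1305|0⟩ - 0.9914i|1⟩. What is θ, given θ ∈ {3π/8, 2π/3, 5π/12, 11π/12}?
11π/12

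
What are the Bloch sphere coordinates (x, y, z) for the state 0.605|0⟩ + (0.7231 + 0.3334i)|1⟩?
(0.875, 0.4034, -0.268)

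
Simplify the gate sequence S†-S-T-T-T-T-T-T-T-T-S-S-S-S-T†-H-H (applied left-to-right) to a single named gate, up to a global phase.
T†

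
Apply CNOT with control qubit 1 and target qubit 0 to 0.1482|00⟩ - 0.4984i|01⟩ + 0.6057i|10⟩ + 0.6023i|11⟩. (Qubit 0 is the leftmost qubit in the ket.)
0.1482|00⟩ + 0.6023i|01⟩ + 0.6057i|10⟩ - 0.4984i|11⟩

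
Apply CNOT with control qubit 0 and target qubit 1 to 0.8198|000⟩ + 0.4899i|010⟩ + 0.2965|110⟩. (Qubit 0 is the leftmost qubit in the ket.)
0.8198|000⟩ + 0.4899i|010⟩ + 0.2965|100⟩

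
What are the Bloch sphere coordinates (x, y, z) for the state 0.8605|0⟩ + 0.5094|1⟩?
(0.8767, 0, 0.481)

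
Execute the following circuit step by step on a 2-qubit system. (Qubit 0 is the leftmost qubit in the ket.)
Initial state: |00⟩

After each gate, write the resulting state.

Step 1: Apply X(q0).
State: |10⟩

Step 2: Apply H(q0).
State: 1/√2|00⟩ - 1/√2|10⟩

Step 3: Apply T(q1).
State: 1/√2|00⟩ - 1/√2|10⟩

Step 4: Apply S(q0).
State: 1/√2|00⟩ - (1/√2)i|10⟩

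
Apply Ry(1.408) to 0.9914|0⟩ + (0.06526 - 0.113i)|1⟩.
(0.7135 + 0.07314i)|0⟩ + (0.6915 - 0.08614i)|1⟩

Ry(1.408) = [[cos(θ/2), −sin(θ/2)], [sin(θ/2), cos(θ/2)]]; θ = 1.408, cos(θ/2) ≈ 0.762259, sin(θ/2) ≈ 0.647272.
With a = amp(|0⟩) = 0.9914 and b = amp(|1⟩) = (0.06526 - 0.113i):
new amp(|0⟩) = (0.762259)·a + (-0.647272)·b = (0.7135 + 0.07314i)
new amp(|1⟩) = (0.647272)·a + (0.762259)·b = (0.6915 - 0.08614i)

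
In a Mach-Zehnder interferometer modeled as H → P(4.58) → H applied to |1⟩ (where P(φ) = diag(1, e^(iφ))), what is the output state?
(0.566 + 0.4956i)|0⟩ + (0.434 - 0.4956i)|1⟩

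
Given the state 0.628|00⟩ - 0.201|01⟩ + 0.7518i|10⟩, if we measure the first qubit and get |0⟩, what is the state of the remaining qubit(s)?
0.9524|0⟩ - 0.3048|1⟩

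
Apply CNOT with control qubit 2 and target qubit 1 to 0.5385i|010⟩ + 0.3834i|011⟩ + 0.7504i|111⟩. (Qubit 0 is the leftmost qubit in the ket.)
0.3834i|001⟩ + 0.5385i|010⟩ + 0.7504i|101⟩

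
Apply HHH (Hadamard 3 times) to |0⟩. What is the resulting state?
1/√2|0⟩ + 1/√2|1⟩

H² = I, so H^3 = H: a single Hadamard. With (a, b) = (1, 0), H gives ((a + b)/√2, (a − b)/√2) = (1/√2, 1/√2).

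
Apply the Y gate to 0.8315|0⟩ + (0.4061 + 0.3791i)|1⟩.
(0.3791 - 0.4061i)|0⟩ + 0.8315i|1⟩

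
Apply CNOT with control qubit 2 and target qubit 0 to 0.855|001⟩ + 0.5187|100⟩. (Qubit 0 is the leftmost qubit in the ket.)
0.5187|100⟩ + 0.855|101⟩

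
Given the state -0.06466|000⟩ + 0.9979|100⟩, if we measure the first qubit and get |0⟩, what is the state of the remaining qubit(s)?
-|00⟩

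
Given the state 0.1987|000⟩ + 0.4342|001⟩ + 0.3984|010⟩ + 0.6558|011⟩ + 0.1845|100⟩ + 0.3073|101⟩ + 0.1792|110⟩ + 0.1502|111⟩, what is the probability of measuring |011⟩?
0.4301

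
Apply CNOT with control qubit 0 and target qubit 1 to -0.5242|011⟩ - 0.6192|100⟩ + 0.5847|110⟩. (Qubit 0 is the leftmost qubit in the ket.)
-0.5242|011⟩ + 0.5847|100⟩ - 0.6192|110⟩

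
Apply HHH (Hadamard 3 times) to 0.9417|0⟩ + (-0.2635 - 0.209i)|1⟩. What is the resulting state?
(0.4796 - 0.1478i)|0⟩ + (0.8522 + 0.1478i)|1⟩

H² = I, so H^3 = H: a single Hadamard. With (a, b) = (0.9417, (-0.2635 - 0.209i)), H gives ((a + b)/√2, (a − b)/√2) = ((0.4796 - 0.1478i), (0.8522 + 0.1478i)).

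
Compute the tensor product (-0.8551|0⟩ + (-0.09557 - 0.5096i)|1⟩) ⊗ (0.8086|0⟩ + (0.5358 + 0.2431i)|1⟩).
-0.6914|00⟩ + (-0.4582 - 0.2079i)|01⟩ + (-0.07728 - 0.4121i)|10⟩ + (0.07268 - 0.2963i)|11⟩

amp(|b₁b₂…⟩) = product of the factor amplitudes for bits b₁, b₂, …; only kets whose every factor amplitude is nonzero survive.
|00⟩: (-0.8551)(0.8086) = -0.6914
|01⟩: (-0.8551)(0.5358 + 0.2431i) = (-0.4582 - 0.2079i)
|10⟩: (-0.09557 - 0.5096i)(0.8086) = (-0.07728 - 0.4121i)
|11⟩: (-0.09557 - 0.5096i)(0.5358 + 0.2431i) = (0.07268 - 0.2963i)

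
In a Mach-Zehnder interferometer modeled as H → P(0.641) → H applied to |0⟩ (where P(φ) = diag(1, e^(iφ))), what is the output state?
(0.9007 + 0.299i)|0⟩ + (0.09925 - 0.299i)|1⟩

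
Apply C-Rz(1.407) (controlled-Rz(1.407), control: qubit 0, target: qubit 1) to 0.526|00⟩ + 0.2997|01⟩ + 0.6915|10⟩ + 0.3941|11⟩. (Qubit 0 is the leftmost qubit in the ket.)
0.526|00⟩ + 0.2997|01⟩ + (0.5273 - 0.4473i)|10⟩ + (0.3005 + 0.2549i)|11⟩

C-Rz(1.407) leaves the control-|0⟩ kets |00⟩, |01⟩ unchanged and applies Rz(1.407) to qubit 1 on the control-|1⟩ pair (|10⟩, |11⟩).
Rz(1.407) = [[e^(−iθ/2), 0], [0, e^(iθ/2)]] with e^(±iθ/2) = cos(θ/2) ± i·sin(θ/2); θ = 1.407, cos(θ/2) ≈ 0.762583, sin(θ/2) ≈ 0.646891.
With a = amp(|10⟩) = 0.6915 and b = amp(|11⟩) = 0.3941:
new amp(|10⟩) = (0.762583 - 0.646891i)·a = (0.5273 - 0.4473i)
new amp(|11⟩) = (0.762583 + 0.646891i)·b = (0.3005 + 0.2549i)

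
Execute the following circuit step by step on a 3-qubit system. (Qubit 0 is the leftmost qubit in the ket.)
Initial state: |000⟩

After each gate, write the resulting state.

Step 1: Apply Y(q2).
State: i|001⟩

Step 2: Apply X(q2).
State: i|000⟩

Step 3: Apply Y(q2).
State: -|001⟩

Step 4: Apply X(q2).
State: -|000⟩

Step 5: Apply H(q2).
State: -1/√2|000⟩ - 1/√2|001⟩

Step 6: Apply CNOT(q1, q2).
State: -1/√2|000⟩ - 1/√2|001⟩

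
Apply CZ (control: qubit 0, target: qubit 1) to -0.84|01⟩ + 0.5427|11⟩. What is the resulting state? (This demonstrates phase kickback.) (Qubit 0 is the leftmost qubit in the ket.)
-0.84|01⟩ - 0.5427|11⟩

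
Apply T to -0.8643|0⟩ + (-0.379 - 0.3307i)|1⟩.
-0.8643|0⟩ + (-0.03415 - 0.5018i)|1⟩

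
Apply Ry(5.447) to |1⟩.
-0.406|0⟩ - 0.9139|1⟩

Ry(5.447) = [[cos(θ/2), −sin(θ/2)], [sin(θ/2), cos(θ/2)]]; θ = 5.447, cos(θ/2) ≈ -0.913865, sin(θ/2) ≈ 0.406018.
With a = amp(|0⟩) = 0 and b = amp(|1⟩) = 1:
new amp(|0⟩) = (-0.913865)·a + (-0.406018)·b = -0.406
new amp(|1⟩) = (0.406018)·a + (-0.913865)·b = -0.9139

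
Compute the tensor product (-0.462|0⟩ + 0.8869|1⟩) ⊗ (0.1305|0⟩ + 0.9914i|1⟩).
-0.06029|00⟩ - 0.458i|01⟩ + 0.1157|10⟩ + 0.8793i|11⟩

amp(|b₁b₂…⟩) = product of the factor amplitudes for bits b₁, b₂, …; only kets whose every factor amplitude is nonzero survive.
|00⟩: (-0.462)(0.1305) = -0.06029
|01⟩: (-0.462)(0.9914i) = -0.458i
|10⟩: (0.8869)(0.1305) = 0.1157
|11⟩: (0.8869)(0.9914i) = 0.8793i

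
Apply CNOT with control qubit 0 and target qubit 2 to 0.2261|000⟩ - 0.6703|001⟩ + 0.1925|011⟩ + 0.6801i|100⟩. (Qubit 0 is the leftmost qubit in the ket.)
0.2261|000⟩ - 0.6703|001⟩ + 0.1925|011⟩ + 0.6801i|101⟩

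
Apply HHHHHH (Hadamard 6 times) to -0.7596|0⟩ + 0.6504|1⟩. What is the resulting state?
-0.7596|0⟩ + 0.6504|1⟩

H² = I, so an even number of Hadamards cancels: H^6 = I and the state is unchanged.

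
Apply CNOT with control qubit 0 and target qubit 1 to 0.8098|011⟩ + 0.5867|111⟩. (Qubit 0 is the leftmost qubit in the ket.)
0.8098|011⟩ + 0.5867|101⟩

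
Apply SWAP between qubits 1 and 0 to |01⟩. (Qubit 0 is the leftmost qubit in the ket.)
|10⟩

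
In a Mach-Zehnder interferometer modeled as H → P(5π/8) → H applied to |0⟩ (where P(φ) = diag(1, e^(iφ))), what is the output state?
(0.3087 + 0.4619i)|0⟩ + (0.6913 - 0.4619i)|1⟩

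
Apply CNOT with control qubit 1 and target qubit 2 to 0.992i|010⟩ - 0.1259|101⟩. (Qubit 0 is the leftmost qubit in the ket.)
0.992i|011⟩ - 0.1259|101⟩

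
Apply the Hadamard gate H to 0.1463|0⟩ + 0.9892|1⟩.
0.8029|0⟩ - 0.596|1⟩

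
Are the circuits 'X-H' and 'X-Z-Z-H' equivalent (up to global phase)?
Yes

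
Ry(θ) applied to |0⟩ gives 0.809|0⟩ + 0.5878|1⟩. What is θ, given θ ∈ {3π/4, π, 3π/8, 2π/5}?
2π/5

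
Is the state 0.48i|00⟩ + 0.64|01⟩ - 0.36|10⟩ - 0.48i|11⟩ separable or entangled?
Entangled

Writing the state as a|00⟩ + b|01⟩ + c|10⟩ + d|11⟩, it is a product state iff ad − bc = 0.
Here (a, b, c, d) = (0.48i, 0.64, -0.36, -0.48i): ad − bc = (0.48i)(-0.48i) − (0.64)(-0.36) = 0.4608 ≠ 0, so the state is entangled.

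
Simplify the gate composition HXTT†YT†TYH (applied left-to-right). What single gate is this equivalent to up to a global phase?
Z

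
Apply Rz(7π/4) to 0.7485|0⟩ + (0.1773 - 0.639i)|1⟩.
(-0.6915 - 0.2864i)|0⟩ + (0.08073 + 0.6582i)|1⟩

Rz(7π/4) = [[e^(−iθ/2), 0], [0, e^(iθ/2)]] with e^(±iθ/2) = cos(θ/2) ± i·sin(θ/2); θ = 7π/4, cos(θ/2) ≈ -0.92388, sin(θ/2) ≈ 0.382683.
With a = amp(|0⟩) = 0.7485 and b = amp(|1⟩) = (0.1773 - 0.639i):
new amp(|0⟩) = (-0.92388 - 0.382683i)·a = (-0.6915 - 0.2864i)
new amp(|1⟩) = (-0.92388 + 0.382683i)·b = (0.08073 + 0.6582i)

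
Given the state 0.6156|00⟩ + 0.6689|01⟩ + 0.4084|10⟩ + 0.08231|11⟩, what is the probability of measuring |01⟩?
0.4474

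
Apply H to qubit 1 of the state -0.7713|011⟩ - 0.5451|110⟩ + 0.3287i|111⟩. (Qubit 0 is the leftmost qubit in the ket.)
-0.5454|001⟩ + 0.5454|011⟩ - 0.3854|100⟩ + 0.2324i|101⟩ + 0.3854|110⟩ - 0.2324i|111⟩

H on qubit 1 mixes each pair of kets that differ only in qubit 1: amplitudes (a, b) of (|…0…⟩, |…1…⟩) become ((a + b)/√2, (a − b)/√2). Kets absent from the input have amplitude 0.
(|001⟩, |011⟩): (a, b) = (0, -0.7713) → (-0.5454, 0.5454)
(|100⟩, |110⟩): (a, b) = (0, -0.5451) → (-0.3854, 0.3854)
(|101⟩, |111⟩): (a, b) = (0, 0.3287i) → (0.2324i, -0.2324i)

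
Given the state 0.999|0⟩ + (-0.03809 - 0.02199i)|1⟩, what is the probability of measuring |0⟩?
0.998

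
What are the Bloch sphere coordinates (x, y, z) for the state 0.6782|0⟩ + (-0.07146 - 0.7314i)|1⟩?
(-0.09693, -0.9921, -0.0801)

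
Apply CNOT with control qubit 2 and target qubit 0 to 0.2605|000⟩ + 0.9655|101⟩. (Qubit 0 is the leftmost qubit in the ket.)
0.2605|000⟩ + 0.9655|001⟩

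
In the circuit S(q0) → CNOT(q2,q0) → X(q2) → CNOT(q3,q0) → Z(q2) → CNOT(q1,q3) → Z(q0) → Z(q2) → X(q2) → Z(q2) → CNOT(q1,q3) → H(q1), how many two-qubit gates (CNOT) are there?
4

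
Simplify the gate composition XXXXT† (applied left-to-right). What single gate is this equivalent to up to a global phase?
T†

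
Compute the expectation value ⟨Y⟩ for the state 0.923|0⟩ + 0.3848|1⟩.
0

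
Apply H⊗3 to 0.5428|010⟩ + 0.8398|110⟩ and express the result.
0.4888|000⟩ + 0.4888|001⟩ - 0.4888|010⟩ - 0.4888|011⟩ - 0.105|100⟩ - 0.105|101⟩ + 0.105|110⟩ + 0.105|111⟩

H⊗3 gives amp(|y⟩) = (1/2√2) Σ_x (−1)^(x·y) amp(|x⟩), where x·y is the number of positions in which both x and y have a 1.
|000⟩: (0.5428 + 0.8398)/(2√2) = 0.4888
|001⟩: (0.5428 + 0.8398)/(2√2) = 0.4888
|010⟩: (-0.5428 - 0.8398)/(2√2) = -0.4888
|011⟩: (-0.5428 - 0.8398)/(2√2) = -0.4888
|100⟩: (0.5428 - 0.8398)/(2√2) = -0.105
|101⟩: (0.5428 - 0.8398)/(2√2) = -0.105
|110⟩: (-0.5428 + 0.8398)/(2√2) = 0.105
|111⟩: (-0.5428 + 0.8398)/(2√2) = 0.105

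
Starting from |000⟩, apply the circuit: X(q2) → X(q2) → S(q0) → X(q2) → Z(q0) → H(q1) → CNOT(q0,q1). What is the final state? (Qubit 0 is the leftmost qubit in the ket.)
1/√2|001⟩ + 1/√2|011⟩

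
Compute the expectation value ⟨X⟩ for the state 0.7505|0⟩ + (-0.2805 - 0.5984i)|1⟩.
-0.421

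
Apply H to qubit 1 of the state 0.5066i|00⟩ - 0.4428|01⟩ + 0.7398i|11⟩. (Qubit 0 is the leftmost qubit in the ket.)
(-0.3131 + 0.3582i)|00⟩ + (0.3131 + 0.3582i)|01⟩ + 0.5231i|10⟩ - 0.5231i|11⟩

H on qubit 1 mixes each pair of kets that differ only in qubit 1: amplitudes (a, b) of (|…0…⟩, |…1…⟩) become ((a + b)/√2, (a − b)/√2). Kets absent from the input have amplitude 0.
(|00⟩, |01⟩): (a, b) = (0.5066i, -0.4428) → ((-0.3131 + 0.3582i), (0.3131 + 0.3582i))
(|10⟩, |11⟩): (a, b) = (0, 0.7398i) → (0.5231i, -0.5231i)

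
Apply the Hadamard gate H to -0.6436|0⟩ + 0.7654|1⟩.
0.08613|0⟩ - 0.9963|1⟩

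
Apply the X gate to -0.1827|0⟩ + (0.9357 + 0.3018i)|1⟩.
(0.9357 + 0.3018i)|0⟩ - 0.1827|1⟩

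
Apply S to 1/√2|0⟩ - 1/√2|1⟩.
1/√2|0⟩ - (1/√2)i|1⟩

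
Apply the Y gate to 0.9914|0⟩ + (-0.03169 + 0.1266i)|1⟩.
(0.1266 + 0.03169i)|0⟩ + 0.9914i|1⟩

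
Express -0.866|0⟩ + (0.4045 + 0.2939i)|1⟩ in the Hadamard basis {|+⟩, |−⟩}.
(-0.3263 + 0.2078i)|+⟩ + (-0.8984 - 0.2078i)|−⟩

With |ψ⟩ = α|0⟩ + β|1⟩, the Hadamard-basis coefficients are ⟨+|ψ⟩ = (α + β)/√2 and ⟨−|ψ⟩ = (α − β)/√2.
Here α = -0.866, β = (0.4045 + 0.2939i): (α + β)/√2 = (-0.3263 + 0.2078i), (α − β)/√2 = (-0.8984 - 0.2078i).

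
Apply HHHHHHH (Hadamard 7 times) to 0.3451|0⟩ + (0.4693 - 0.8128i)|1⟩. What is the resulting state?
(0.5759 - 0.5747i)|0⟩ + (-0.08782 + 0.5747i)|1⟩

H² = I, so H^7 = H: a single Hadamard. With (a, b) = (0.3451, (0.4693 - 0.8128i)), H gives ((a + b)/√2, (a − b)/√2) = ((0.5759 - 0.5747i), (-0.08782 + 0.5747i)).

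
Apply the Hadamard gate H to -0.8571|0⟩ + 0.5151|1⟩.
-0.2418|0⟩ - 0.9703|1⟩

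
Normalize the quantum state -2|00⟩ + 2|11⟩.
-1/√2|00⟩ + 1/√2|11⟩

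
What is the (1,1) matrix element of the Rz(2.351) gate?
(0.3851 + 0.9229i)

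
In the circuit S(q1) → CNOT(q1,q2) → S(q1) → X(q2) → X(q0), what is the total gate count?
5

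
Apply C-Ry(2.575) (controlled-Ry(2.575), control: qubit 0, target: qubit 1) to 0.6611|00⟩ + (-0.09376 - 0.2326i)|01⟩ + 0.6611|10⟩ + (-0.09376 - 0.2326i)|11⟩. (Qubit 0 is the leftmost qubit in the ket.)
0.6611|00⟩ + (-0.09376 - 0.2326i)|01⟩ + (0.2748 + 0.2233i)|10⟩ + (0.6085 - 0.06502i)|11⟩

C-Ry(2.575) leaves the control-|0⟩ kets |00⟩, |01⟩ unchanged and applies Ry(2.575) to qubit 1 on the control-|1⟩ pair (|10⟩, |11⟩).
Ry(2.575) = [[cos(θ/2), −sin(θ/2)], [sin(θ/2), cos(θ/2)]]; θ = 2.575, cos(θ/2) ≈ 0.279522, sin(θ/2) ≈ 0.960139.
With a = amp(|10⟩) = 0.6611 and b = amp(|11⟩) = (-0.09376 - 0.2326i):
new amp(|10⟩) = (0.279522)·a + (-0.960139)·b = (0.2748 + 0.2233i)
new amp(|11⟩) = (0.960139)·a + (0.279522)·b = (0.6085 - 0.06502i)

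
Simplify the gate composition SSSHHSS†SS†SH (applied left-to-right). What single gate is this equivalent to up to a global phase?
H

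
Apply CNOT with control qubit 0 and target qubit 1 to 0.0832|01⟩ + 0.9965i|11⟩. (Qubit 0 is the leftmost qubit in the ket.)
0.0832|01⟩ + 0.9965i|10⟩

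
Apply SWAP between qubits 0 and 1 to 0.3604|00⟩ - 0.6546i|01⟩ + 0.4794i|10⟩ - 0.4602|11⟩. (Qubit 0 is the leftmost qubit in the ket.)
0.3604|00⟩ + 0.4794i|01⟩ - 0.6546i|10⟩ - 0.4602|11⟩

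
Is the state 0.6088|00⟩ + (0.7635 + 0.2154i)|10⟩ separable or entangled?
Separable

Writing the state as a|00⟩ + b|01⟩ + c|10⟩ + d|11⟩, it is a product state iff ad − bc = 0.
Here (a, b, c, d) = (0.6088, 0, (0.7635 + 0.2154i), 0): ad − bc = (0.6088)(0) − (0)(0.7635 + 0.2154i) = 0, so the state is separable.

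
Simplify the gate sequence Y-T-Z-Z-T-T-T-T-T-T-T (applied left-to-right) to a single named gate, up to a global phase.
Y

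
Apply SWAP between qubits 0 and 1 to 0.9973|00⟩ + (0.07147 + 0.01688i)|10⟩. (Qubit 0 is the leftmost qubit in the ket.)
0.9973|00⟩ + (0.07147 + 0.01688i)|01⟩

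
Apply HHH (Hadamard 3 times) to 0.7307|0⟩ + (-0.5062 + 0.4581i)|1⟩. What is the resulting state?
(0.1587 + 0.3239i)|0⟩ + (0.8746 - 0.3239i)|1⟩

H² = I, so H^3 = H: a single Hadamard. With (a, b) = (0.7307, (-0.5062 + 0.4581i)), H gives ((a + b)/√2, (a − b)/√2) = ((0.1587 + 0.3239i), (0.8746 - 0.3239i)).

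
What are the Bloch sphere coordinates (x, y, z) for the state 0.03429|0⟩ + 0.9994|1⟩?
(0.06854, 0, -0.9976)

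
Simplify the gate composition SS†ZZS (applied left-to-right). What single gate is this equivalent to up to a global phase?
S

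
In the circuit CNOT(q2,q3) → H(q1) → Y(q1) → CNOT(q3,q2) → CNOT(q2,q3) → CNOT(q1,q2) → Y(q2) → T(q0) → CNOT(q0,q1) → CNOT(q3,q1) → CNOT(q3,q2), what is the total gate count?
11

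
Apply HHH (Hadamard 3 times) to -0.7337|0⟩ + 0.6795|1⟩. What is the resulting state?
-0.03833|0⟩ - 0.9993|1⟩

H² = I, so H^3 = H: a single Hadamard. With (a, b) = (-0.7337, 0.6795), H gives ((a + b)/√2, (a − b)/√2) = (-0.03833, -0.9993).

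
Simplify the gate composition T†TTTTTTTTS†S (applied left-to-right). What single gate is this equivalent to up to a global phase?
T†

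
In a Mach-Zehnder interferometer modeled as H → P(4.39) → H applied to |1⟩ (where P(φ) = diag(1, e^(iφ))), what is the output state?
(0.6584 + 0.4742i)|0⟩ + (0.3416 - 0.4742i)|1⟩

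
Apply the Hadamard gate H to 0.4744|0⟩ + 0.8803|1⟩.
0.9579|0⟩ - 0.287|1⟩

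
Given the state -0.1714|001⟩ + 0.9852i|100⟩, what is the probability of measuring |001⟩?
0.02938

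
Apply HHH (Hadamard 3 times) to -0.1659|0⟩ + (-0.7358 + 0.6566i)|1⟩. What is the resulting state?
(-0.6376 + 0.4643i)|0⟩ + (0.403 - 0.4643i)|1⟩

H² = I, so H^3 = H: a single Hadamard. With (a, b) = (-0.1659, (-0.7358 + 0.6566i)), H gives ((a + b)/√2, (a − b)/√2) = ((-0.6376 + 0.4643i), (0.403 - 0.4643i)).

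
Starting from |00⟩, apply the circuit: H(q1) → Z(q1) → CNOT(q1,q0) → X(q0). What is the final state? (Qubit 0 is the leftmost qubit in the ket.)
-1/√2|01⟩ + 1/√2|10⟩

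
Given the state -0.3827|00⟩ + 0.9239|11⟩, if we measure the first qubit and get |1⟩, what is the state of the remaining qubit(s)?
|1⟩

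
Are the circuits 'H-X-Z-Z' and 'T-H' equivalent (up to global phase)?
No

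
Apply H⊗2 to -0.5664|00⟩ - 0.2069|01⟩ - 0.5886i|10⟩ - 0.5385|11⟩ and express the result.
(-0.6559 - 0.2943i)|00⟩ + (0.0895 - 0.2943i)|01⟩ + (-0.1174 + 0.2943i)|10⟩ + (-0.449 + 0.2943i)|11⟩

H⊗2 gives amp(|y⟩) = (1/2) Σ_x (−1)^(x·y) amp(|x⟩), where x·y is the number of positions in which both x and y have a 1.
|00⟩: (-0.5664 - 0.2069 - 0.5886i - 0.5385)/2 = (-0.6559 - 0.2943i)
|01⟩: (-0.5664 + 0.2069 - 0.5886i + 0.5385)/2 = (0.0895 - 0.2943i)
|10⟩: (-0.5664 - 0.2069 + 0.5886i + 0.5385)/2 = (-0.1174 + 0.2943i)
|11⟩: (-0.5664 + 0.2069 + 0.5886i - 0.5385)/2 = (-0.449 + 0.2943i)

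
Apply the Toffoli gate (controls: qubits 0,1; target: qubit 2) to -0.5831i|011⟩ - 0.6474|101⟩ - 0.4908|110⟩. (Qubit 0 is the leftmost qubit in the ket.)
-0.5831i|011⟩ - 0.6474|101⟩ - 0.4908|111⟩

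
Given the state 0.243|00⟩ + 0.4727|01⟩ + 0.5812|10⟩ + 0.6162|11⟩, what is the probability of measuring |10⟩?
0.3378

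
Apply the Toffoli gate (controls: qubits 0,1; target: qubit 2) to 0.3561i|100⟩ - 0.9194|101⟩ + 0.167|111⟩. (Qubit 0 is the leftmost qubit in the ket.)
0.3561i|100⟩ - 0.9194|101⟩ + 0.167|110⟩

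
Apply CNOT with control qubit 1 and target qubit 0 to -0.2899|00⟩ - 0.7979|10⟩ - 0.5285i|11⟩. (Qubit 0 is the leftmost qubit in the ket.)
-0.2899|00⟩ - 0.5285i|01⟩ - 0.7979|10⟩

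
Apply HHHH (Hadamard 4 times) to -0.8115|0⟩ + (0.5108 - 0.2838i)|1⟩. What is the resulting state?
-0.8115|0⟩ + (0.5108 - 0.2838i)|1⟩

H² = I, so an even number of Hadamards cancels: H^4 = I and the state is unchanged.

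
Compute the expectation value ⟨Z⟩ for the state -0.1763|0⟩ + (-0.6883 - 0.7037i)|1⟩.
-0.9379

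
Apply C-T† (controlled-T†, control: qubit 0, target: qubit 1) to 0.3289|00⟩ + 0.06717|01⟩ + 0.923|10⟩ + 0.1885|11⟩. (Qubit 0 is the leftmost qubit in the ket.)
0.3289|00⟩ + 0.06717|01⟩ + 0.923|10⟩ + (0.1333 - 0.1333i)|11⟩

C-T† leaves the control-|0⟩ kets |00⟩, |01⟩ unchanged and applies T† to qubit 1 on the control-|1⟩ pair (|10⟩, |11⟩).
T† = [[1, 0], [0, (1/√2 - (1/√2)i)]].
With a = amp(|10⟩) = 0.923 and b = amp(|11⟩) = 0.1885:
new amp(|10⟩) = (1)·a = 0.923
new amp(|11⟩) = (1/√2 - (1/√2)i)·b = (0.1333 - 0.1333i)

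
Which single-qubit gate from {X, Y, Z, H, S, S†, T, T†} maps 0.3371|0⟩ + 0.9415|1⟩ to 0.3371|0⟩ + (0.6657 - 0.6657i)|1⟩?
T†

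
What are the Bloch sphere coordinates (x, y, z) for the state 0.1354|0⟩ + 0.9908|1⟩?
(0.2683, 0, -0.9634)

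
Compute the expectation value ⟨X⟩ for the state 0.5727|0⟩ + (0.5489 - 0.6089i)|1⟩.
0.6287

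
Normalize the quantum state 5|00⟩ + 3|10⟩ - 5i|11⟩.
0.6509|00⟩ + 0.3906|10⟩ - 0.6509i|11⟩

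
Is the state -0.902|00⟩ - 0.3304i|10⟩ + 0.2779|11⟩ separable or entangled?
Entangled

Writing the state as a|00⟩ + b|01⟩ + c|10⟩ + d|11⟩, it is a product state iff ad − bc = 0.
Here (a, b, c, d) = (-0.902, 0, -0.3304i, 0.2779): ad − bc = (-0.902)(0.2779) − (0)(-0.3304i) = -0.2507 ≠ 0, so the state is entangled.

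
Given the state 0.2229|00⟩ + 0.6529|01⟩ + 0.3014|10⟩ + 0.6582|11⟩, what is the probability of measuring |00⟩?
0.04968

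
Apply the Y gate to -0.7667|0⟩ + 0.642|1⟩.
-0.642i|0⟩ - 0.7667i|1⟩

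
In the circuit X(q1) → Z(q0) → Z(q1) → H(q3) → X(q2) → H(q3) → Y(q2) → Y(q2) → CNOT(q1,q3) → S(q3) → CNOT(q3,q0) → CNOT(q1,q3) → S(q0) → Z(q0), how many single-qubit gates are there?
11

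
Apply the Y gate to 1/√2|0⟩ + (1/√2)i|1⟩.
1/√2|0⟩ + (1/√2)i|1⟩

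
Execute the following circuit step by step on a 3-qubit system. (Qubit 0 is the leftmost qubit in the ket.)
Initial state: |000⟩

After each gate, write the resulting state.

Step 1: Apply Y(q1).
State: i|010⟩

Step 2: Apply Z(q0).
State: i|010⟩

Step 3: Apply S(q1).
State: -|010⟩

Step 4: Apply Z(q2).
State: -|010⟩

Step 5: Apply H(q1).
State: -1/√2|000⟩ + 1/√2|010⟩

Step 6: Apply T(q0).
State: -1/√2|000⟩ + 1/√2|010⟩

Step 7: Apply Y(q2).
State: -(1/√2)i|001⟩ + (1/√2)i|011⟩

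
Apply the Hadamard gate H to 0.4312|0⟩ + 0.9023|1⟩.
0.9429|0⟩ - 0.3331|1⟩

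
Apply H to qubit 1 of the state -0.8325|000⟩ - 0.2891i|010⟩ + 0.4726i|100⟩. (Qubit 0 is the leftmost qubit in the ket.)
(-0.5887 - 0.2044i)|000⟩ + (-0.5887 + 0.2044i)|010⟩ + 0.3342i|100⟩ + 0.3342i|110⟩

H on qubit 1 mixes each pair of kets that differ only in qubit 1: amplitudes (a, b) of (|…0…⟩, |…1…⟩) become ((a + b)/√2, (a − b)/√2). Kets absent from the input have amplitude 0.
(|000⟩, |010⟩): (a, b) = (-0.8325, -0.2891i) → ((-0.5887 - 0.2044i), (-0.5887 + 0.2044i))
(|100⟩, |110⟩): (a, b) = (0.4726i, 0) → (0.3342i, 0.3342i)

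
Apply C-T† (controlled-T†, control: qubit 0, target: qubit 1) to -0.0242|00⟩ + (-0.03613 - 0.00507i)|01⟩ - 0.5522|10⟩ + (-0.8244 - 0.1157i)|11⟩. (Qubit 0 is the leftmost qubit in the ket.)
-0.0242|00⟩ + (-0.03613 - 0.00507i)|01⟩ - 0.5522|10⟩ + (-0.6648 + 0.5011i)|11⟩

C-T† leaves the control-|0⟩ kets |00⟩, |01⟩ unchanged and applies T† to qubit 1 on the control-|1⟩ pair (|10⟩, |11⟩).
T† = [[1, 0], [0, (1/√2 - (1/√2)i)]].
With a = amp(|10⟩) = -0.5522 and b = amp(|11⟩) = (-0.8244 - 0.1157i):
new amp(|10⟩) = (1)·a = -0.5522
new amp(|11⟩) = (1/√2 - (1/√2)i)·b = (-0.6648 + 0.5011i)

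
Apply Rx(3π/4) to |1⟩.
-0.9239i|0⟩ + 0.3827|1⟩

Rx(3π/4) = [[cos(θ/2), −i·sin(θ/2)], [−i·sin(θ/2), cos(θ/2)]]; θ = 3π/4, cos(θ/2) ≈ 0.382683, sin(θ/2) ≈ 0.92388.
With a = amp(|0⟩) = 0 and b = amp(|1⟩) = 1:
new amp(|0⟩) = (0.382683)·a + (-0.92388i)·b = -0.9239i
new amp(|1⟩) = (-0.92388i)·a + (0.382683)·b = 0.3827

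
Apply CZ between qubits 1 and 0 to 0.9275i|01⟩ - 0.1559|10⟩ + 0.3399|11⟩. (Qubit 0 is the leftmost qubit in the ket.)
0.9275i|01⟩ - 0.1559|10⟩ - 0.3399|11⟩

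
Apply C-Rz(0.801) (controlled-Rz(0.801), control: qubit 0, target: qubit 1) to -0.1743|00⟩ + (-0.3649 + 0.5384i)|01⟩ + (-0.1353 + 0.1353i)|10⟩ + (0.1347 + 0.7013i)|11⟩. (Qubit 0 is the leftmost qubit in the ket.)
-0.1743|00⟩ + (-0.3649 + 0.5384i)|01⟩ + (-0.07184 + 0.1773i)|10⟩ + (-0.1494 + 0.6983i)|11⟩

C-Rz(0.801) leaves the control-|0⟩ kets |00⟩, |01⟩ unchanged and applies Rz(0.801) to qubit 1 on the control-|1⟩ pair (|10⟩, |11⟩).
Rz(0.801) = [[e^(−iθ/2), 0], [0, e^(iθ/2)]] with e^(±iθ/2) = cos(θ/2) ± i·sin(θ/2); θ = 0.801, cos(θ/2) ≈ 0.920866, sin(θ/2) ≈ 0.389879.
With a = amp(|10⟩) = (-0.1353 + 0.1353i) and b = amp(|11⟩) = (0.1347 + 0.7013i):
new amp(|10⟩) = (0.920866 - 0.389879i)·a = (-0.07184 + 0.1773i)
new amp(|11⟩) = (0.920866 + 0.389879i)·b = (-0.1494 + 0.6983i)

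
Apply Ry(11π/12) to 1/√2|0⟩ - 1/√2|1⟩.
0.7934|0⟩ + 0.6088|1⟩

Ry(11π/12) = [[cos(θ/2), −sin(θ/2)], [sin(θ/2), cos(θ/2)]]; θ = 11π/12, cos(θ/2) ≈ 0.130526, sin(θ/2) ≈ 0.991445.
With a = amp(|0⟩) = 1/√2 and b = amp(|1⟩) = -1/√2:
new amp(|0⟩) = (0.130526)·a + (-0.991445)·b = 0.7934
new amp(|1⟩) = (0.991445)·a + (0.130526)·b = 0.6088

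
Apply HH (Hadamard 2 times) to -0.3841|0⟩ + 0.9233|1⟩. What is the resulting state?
-0.3841|0⟩ + 0.9233|1⟩

H² = I, so an even number of Hadamards cancels: H^2 = I and the state is unchanged.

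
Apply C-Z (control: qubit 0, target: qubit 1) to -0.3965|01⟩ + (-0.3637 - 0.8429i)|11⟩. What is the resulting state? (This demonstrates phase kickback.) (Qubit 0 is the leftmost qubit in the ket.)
-0.3965|01⟩ + (0.3637 + 0.8429i)|11⟩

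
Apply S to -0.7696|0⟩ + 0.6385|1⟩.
-0.7696|0⟩ + 0.6385i|1⟩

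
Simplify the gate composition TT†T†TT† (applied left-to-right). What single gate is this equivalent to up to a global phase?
T†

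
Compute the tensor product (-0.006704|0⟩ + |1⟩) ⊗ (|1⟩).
-0.006704|01⟩ + |11⟩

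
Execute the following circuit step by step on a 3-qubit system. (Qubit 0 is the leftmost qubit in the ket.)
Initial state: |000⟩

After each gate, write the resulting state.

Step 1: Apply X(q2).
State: |001⟩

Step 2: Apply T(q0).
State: |001⟩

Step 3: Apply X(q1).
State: |011⟩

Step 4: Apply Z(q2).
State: -|011⟩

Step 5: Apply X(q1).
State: -|001⟩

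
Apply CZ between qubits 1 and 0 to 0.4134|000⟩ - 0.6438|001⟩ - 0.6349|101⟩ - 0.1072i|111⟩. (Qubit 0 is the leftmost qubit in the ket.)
0.4134|000⟩ - 0.6438|001⟩ - 0.6349|101⟩ + 0.1072i|111⟩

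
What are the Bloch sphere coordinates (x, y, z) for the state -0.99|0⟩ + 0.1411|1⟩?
(-0.2794, 0, 0.9602)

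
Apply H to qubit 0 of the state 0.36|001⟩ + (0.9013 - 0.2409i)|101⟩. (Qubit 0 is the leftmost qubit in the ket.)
(0.8919 - 0.1703i)|001⟩ + (-0.3828 + 0.1703i)|101⟩

H on qubit 0 mixes each pair of kets that differ only in qubit 0: amplitudes (a, b) of (|…0…⟩, |…1…⟩) become ((a + b)/√2, (a − b)/√2). Kets absent from the input have amplitude 0.
(|001⟩, |101⟩): (a, b) = (0.36, (0.9013 - 0.2409i)) → ((0.8919 - 0.1703i), (-0.3828 + 0.1703i))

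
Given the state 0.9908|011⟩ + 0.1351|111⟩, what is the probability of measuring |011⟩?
0.9817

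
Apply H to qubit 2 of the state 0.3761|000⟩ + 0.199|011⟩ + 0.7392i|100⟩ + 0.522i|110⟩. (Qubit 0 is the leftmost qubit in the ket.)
0.2659|000⟩ + 0.2659|001⟩ + 0.1407|010⟩ - 0.1407|011⟩ + 0.5227i|100⟩ + 0.5227i|101⟩ + 0.3691i|110⟩ + 0.3691i|111⟩

H on qubit 2 mixes each pair of kets that differ only in qubit 2: amplitudes (a, b) of (|…0…⟩, |…1…⟩) become ((a + b)/√2, (a − b)/√2). Kets absent from the input have amplitude 0.
(|000⟩, |001⟩): (a, b) = (0.3761, 0) → (0.2659, 0.2659)
(|010⟩, |011⟩): (a, b) = (0, 0.199) → (0.1407, -0.1407)
(|100⟩, |101⟩): (a, b) = (0.7392i, 0) → (0.5227i, 0.5227i)
(|110⟩, |111⟩): (a, b) = (0.522i, 0) → (0.3691i, 0.3691i)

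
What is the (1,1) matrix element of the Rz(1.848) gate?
(0.6026 + 0.798i)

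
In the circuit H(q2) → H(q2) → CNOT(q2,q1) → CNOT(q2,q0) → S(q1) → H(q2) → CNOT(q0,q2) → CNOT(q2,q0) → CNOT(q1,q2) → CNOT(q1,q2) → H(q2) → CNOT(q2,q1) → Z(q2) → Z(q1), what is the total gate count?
14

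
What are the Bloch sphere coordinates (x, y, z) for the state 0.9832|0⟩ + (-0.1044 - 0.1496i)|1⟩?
(-0.2053, -0.2942, 0.9334)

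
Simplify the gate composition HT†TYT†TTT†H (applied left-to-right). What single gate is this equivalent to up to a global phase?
Y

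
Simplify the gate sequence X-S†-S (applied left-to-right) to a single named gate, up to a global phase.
X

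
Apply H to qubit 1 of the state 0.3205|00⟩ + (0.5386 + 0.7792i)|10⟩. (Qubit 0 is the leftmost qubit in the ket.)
0.2266|00⟩ + 0.2266|01⟩ + (0.3808 + 0.551i)|10⟩ + (0.3808 + 0.551i)|11⟩

H on qubit 1 mixes each pair of kets that differ only in qubit 1: amplitudes (a, b) of (|…0…⟩, |…1…⟩) become ((a + b)/√2, (a − b)/√2). Kets absent from the input have amplitude 0.
(|00⟩, |01⟩): (a, b) = (0.3205, 0) → (0.2266, 0.2266)
(|10⟩, |11⟩): (a, b) = ((0.5386 + 0.7792i), 0) → ((0.3808 + 0.551i), (0.3808 + 0.551i))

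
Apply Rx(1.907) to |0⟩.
0.5788|0⟩ - 0.8154i|1⟩

Rx(1.907) = [[cos(θ/2), −i·sin(θ/2)], [−i·sin(θ/2), cos(θ/2)]]; θ = 1.907, cos(θ/2) ≈ 0.578833, sin(θ/2) ≈ 0.815446.
With a = amp(|0⟩) = 1 and b = amp(|1⟩) = 0:
new amp(|0⟩) = (0.578833)·a + (-0.815446i)·b = 0.5788
new amp(|1⟩) = (-0.815446i)·a + (0.578833)·b = -0.8154i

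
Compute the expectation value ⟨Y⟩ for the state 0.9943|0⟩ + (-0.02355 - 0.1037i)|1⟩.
-0.2062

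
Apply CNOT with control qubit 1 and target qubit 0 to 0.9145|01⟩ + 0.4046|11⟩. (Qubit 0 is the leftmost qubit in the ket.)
0.4046|01⟩ + 0.9145|11⟩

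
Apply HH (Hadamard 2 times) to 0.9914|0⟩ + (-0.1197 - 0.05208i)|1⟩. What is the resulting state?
0.9914|0⟩ + (-0.1197 - 0.05208i)|1⟩

H² = I, so an even number of Hadamards cancels: H^2 = I and the state is unchanged.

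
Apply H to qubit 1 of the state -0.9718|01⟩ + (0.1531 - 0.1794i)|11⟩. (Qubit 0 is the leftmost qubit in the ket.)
-0.6872|00⟩ + 0.6872|01⟩ + (0.1083 - 0.1269i)|10⟩ + (-0.1083 + 0.1269i)|11⟩

H on qubit 1 mixes each pair of kets that differ only in qubit 1: amplitudes (a, b) of (|…0…⟩, |…1…⟩) become ((a + b)/√2, (a − b)/√2). Kets absent from the input have amplitude 0.
(|00⟩, |01⟩): (a, b) = (0, -0.9718) → (-0.6872, 0.6872)
(|10⟩, |11⟩): (a, b) = (0, (0.1531 - 0.1794i)) → ((0.1083 - 0.1269i), (-0.1083 + 0.1269i))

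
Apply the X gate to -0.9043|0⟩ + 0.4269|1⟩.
0.4269|0⟩ - 0.9043|1⟩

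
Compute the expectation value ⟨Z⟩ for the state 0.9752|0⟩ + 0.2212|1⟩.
0.9021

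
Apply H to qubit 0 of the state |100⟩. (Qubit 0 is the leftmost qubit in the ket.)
1/√2|000⟩ - 1/√2|100⟩

H on qubit 0 mixes each pair of kets that differ only in qubit 0: amplitudes (a, b) of (|…0…⟩, |…1…⟩) become ((a + b)/√2, (a − b)/√2). Kets absent from the input have amplitude 0.
(|000⟩, |100⟩): (a, b) = (0, 1) → (1/√2, -1/√2)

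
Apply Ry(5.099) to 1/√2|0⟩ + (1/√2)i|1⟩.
(-0.5867 - 0.3946i)|0⟩ + (0.3946 - 0.5867i)|1⟩

Ry(5.099) = [[cos(θ/2), −sin(θ/2)], [sin(θ/2), cos(θ/2)]]; θ = 5.099, cos(θ/2) ≈ -0.829775, sin(θ/2) ≈ 0.558099.
With a = amp(|0⟩) = 1/√2 and b = amp(|1⟩) = (1/√2)i:
new amp(|0⟩) = (-0.829775)·a + (-0.558099)·b = (-0.5867 - 0.3946i)
new amp(|1⟩) = (0.558099)·a + (-0.829775)·b = (0.3946 - 0.5867i)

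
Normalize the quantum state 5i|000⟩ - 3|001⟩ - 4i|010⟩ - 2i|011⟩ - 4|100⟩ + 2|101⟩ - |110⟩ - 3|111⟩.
0.5455i|000⟩ - 0.3273|001⟩ - 0.4364i|010⟩ - 0.2182i|011⟩ - 0.4364|100⟩ + 0.2182|101⟩ - 0.1091|110⟩ - 0.3273|111⟩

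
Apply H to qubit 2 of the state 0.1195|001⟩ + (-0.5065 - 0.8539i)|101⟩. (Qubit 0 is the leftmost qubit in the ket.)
0.0845|000⟩ - 0.0845|001⟩ + (-0.3581 - 0.6038i)|100⟩ + (0.3581 + 0.6038i)|101⟩

H on qubit 2 mixes each pair of kets that differ only in qubit 2: amplitudes (a, b) of (|…0…⟩, |…1…⟩) become ((a + b)/√2, (a − b)/√2). Kets absent from the input have amplitude 0.
(|000⟩, |001⟩): (a, b) = (0, 0.1195) → (0.0845, -0.0845)
(|100⟩, |101⟩): (a, b) = (0, (-0.5065 - 0.8539i)) → ((-0.3581 - 0.6038i), (0.3581 + 0.6038i))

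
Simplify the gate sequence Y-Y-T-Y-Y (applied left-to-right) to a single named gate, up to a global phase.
T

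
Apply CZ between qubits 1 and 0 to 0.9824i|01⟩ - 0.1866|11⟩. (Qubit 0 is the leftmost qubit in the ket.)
0.9824i|01⟩ + 0.1866|11⟩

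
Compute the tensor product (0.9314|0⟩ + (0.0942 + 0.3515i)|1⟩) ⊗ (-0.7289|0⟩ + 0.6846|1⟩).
-0.6789|00⟩ + 0.6376|01⟩ + (-0.06866 - 0.2562i)|10⟩ + (0.06449 + 0.2406i)|11⟩

amp(|b₁b₂…⟩) = product of the factor amplitudes for bits b₁, b₂, …; only kets whose every factor amplitude is nonzero survive.
|00⟩: (0.9314)(-0.7289) = -0.6789
|01⟩: (0.9314)(0.6846) = 0.6376
|10⟩: (0.0942 + 0.3515i)(-0.7289) = (-0.06866 - 0.2562i)
|11⟩: (0.0942 + 0.3515i)(0.6846) = (0.06449 + 0.2406i)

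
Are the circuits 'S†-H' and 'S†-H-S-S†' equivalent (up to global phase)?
Yes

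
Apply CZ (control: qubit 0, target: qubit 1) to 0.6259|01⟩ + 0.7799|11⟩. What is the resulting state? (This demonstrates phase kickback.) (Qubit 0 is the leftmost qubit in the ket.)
0.6259|01⟩ - 0.7799|11⟩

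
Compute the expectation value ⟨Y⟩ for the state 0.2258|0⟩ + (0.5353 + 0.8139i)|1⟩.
0.3676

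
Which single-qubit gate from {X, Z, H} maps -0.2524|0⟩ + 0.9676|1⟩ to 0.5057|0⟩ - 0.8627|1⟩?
H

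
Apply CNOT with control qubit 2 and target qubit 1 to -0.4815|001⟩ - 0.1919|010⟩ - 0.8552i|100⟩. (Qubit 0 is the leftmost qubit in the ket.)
-0.1919|010⟩ - 0.4815|011⟩ - 0.8552i|100⟩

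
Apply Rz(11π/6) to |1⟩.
(-0.9659 + 0.2588i)|1⟩

Rz(11π/6) = [[e^(−iθ/2), 0], [0, e^(iθ/2)]] with e^(±iθ/2) = cos(θ/2) ± i·sin(θ/2); θ = 11π/6, cos(θ/2) ≈ -0.965926, sin(θ/2) ≈ 0.258819.
With a = amp(|0⟩) = 0 and b = amp(|1⟩) = 1:
new amp(|0⟩) = (-0.965926 - 0.258819i)·a = 0
new amp(|1⟩) = (-0.965926 + 0.258819i)·b = (-0.9659 + 0.2588i)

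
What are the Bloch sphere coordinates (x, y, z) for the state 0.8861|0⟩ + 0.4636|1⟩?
(0.8216, 0, 0.5702)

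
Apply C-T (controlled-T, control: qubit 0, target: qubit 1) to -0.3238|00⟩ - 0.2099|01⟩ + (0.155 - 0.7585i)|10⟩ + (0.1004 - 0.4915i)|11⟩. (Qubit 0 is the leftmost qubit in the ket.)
-0.3238|00⟩ - 0.2099|01⟩ + (0.155 - 0.7585i)|10⟩ + (0.4185 - 0.2765i)|11⟩

C-T leaves the control-|0⟩ kets |00⟩, |01⟩ unchanged and applies T to qubit 1 on the control-|1⟩ pair (|10⟩, |11⟩).
T = [[1, 0], [0, (1/√2 + (1/√2)i)]].
With a = amp(|10⟩) = (0.155 - 0.7585i) and b = amp(|11⟩) = (0.1004 - 0.4915i):
new amp(|10⟩) = (1)·a = (0.155 - 0.7585i)
new amp(|11⟩) = (1/√2 + (1/√2)i)·b = (0.4185 - 0.2765i)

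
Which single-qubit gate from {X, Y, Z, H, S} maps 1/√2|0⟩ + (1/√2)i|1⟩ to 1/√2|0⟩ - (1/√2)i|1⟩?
Z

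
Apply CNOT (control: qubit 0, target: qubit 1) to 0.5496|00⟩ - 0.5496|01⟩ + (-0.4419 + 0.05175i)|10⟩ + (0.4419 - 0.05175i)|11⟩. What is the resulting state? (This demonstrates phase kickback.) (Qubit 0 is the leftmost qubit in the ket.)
0.5496|00⟩ - 0.5496|01⟩ + (0.4419 - 0.05175i)|10⟩ + (-0.4419 + 0.05175i)|11⟩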